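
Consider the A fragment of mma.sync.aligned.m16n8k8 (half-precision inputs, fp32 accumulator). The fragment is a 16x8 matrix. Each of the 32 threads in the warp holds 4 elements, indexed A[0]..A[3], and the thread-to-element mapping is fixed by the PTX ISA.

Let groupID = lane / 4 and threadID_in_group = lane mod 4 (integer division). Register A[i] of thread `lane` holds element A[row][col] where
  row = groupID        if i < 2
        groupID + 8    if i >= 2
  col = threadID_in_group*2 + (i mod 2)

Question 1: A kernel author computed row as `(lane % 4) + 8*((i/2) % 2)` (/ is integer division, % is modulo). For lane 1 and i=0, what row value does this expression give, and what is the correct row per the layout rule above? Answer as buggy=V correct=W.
`(lane % 4) + 8*((i/2) % 2)`[1,0]->1
1: g=0,t=1
[0] (0+0,1*2+0) = (0,2)
row: 1 vs 0

buggy=1 correct=0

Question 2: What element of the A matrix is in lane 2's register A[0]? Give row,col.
lane 2→2/4=0, 2 mod 4=2
i=0  r:0+0→0  c:2·2+0→4

0,4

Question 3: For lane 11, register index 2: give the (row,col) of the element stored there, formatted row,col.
10,6

lane 11: g=2 (11/4), t=3 (11%4)
i=2: r=2+8=10, c=3*2+0=6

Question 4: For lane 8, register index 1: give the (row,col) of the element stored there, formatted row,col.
L=8=>grp=8>>2=2, tig=8&3=0
[1]=>row 2+0=2  col 0·2+1=1

2,1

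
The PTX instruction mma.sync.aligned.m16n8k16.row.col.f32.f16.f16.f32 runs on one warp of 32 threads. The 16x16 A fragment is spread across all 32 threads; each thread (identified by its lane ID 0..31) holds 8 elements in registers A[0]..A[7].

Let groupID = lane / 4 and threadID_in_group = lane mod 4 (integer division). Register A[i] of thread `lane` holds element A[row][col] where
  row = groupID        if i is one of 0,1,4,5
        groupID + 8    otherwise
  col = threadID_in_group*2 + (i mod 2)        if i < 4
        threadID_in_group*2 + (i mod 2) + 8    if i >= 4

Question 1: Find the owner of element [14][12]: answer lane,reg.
r:14=>grp=6,rB=1  c:12=>cB=1,tig=2,lo=0
L=6*4+2=26  i=1*4+1*2+0=6

26,6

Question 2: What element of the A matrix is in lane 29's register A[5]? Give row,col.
7,11

lane 29: gid=7 (29/4), tid=1 (29%4)
i=5: r=7+0=7, c=1*2+1+8=11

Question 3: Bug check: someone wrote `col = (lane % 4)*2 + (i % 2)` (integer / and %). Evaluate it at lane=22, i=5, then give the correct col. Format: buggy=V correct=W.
buggy=5 correct=13

`(lane % 4)*2 + (i % 2)`[22,5]->5
22: g=5,t=2
[5] (5+0,2*2+1+8) = (5,13)
col: 5 vs 13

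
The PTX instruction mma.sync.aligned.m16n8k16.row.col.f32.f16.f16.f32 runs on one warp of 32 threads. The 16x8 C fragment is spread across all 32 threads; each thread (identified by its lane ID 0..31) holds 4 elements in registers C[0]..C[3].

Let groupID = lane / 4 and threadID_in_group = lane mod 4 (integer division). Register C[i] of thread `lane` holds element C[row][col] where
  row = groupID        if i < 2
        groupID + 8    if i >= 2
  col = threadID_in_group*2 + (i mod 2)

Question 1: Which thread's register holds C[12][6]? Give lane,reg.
r=12→G=4,rhi=1  c=6→T=3,p=0
L=4*4+3=19  i=1*2+0=2

19,2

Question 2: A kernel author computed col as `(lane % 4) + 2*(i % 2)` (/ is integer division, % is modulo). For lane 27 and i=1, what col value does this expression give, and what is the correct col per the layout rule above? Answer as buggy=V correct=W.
buggy=5 correct=7

`(lane % 4) + 2*(i % 2)`[27,1]->5
lane 27: g=6 (27/4), t=3 (27%4)
i=1: r=6+0=6, c=3*2+1=7
col: 5 vs 7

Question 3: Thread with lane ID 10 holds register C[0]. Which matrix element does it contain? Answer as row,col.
2,4

L=10⇒gr=10>>2=2, th=10&3=2
[0]⇒row 2+0=2  col 2·2+0=4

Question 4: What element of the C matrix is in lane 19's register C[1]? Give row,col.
4,7

lane 19⇒19/4=4, 19 mod 4=3
i=1  r:4+0⇒4  c:2·3+1⇒7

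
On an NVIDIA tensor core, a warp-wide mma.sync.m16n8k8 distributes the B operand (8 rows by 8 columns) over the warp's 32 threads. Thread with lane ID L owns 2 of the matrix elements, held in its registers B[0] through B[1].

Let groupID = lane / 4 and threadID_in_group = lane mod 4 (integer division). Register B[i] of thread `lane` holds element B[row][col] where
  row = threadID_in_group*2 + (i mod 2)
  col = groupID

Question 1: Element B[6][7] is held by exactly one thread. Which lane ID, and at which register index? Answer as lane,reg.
c: 7->gid=7  r: 6->tid=3,i&1=0
L=7*4+3=31  i=0=0

31,0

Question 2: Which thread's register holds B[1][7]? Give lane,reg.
c: 7->gid=7  r: 1->tid=0,i&1=1
L=7*4+0=28  i=1=1

28,1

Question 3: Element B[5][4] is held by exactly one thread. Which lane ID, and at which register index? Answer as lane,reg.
18,1

c=4→G=4  r=5→T=2,p=1
L=4*4+2=18  i=1=1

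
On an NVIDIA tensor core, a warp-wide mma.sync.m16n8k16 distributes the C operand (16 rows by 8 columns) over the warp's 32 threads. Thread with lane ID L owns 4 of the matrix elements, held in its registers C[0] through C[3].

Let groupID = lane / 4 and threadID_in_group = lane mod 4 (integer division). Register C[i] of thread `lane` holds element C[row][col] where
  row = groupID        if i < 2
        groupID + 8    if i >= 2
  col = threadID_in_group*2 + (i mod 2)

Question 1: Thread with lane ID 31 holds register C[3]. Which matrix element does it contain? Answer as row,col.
15,7

lane 31->31/4=7, 31 mod 4=3
i=3  r:7+8->15  c:2·3+1->7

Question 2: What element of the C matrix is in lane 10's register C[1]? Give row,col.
lane 10->10/4=2, 10 mod 4=2
i=1  r:2+0->2  c:2·2+1->5

2,5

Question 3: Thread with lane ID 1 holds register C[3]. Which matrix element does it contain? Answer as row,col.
8,3

1: g=0,t=1
[3] (0+8,1*2+1) = (8,3)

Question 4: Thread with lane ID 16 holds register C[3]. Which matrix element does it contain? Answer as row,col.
L=16⇒gr=16>>2=4, th=16&3=0
[3]⇒row 4+8=12  col 0·2+1=1

12,1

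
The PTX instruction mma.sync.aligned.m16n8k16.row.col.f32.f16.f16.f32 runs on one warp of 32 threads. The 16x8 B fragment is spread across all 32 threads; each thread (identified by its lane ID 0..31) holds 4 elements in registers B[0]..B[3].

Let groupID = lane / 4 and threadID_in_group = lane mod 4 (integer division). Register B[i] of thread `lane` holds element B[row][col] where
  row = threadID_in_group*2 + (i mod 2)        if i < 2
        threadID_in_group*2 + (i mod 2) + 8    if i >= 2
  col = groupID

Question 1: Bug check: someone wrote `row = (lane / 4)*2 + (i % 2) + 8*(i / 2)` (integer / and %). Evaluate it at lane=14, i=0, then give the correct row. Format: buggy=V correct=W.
buggy=6 correct=4

`(lane / 4)*2 + (i % 2) + 8*(i / 2)`[14,0]->6
lane 14->14/4=3, 14 mod 4=2
i=0  r:2·2+0+0->4  c:3
row: 6 vs 4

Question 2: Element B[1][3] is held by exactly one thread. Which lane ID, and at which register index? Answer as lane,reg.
c:3=>grp=3  r:1=>rB=0,tig=0,lo=1
L=3*4+0=12  i=0*2+1=1

12,1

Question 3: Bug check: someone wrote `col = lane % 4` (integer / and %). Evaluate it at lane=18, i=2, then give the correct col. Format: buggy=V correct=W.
buggy=2 correct=4

`lane % 4`[18,2]=>2
lane 18: grp=4 (18/4), tig=2 (18%4)
i=2: r=2*2+0+8=12, c=grp=4
col: 2 vs 4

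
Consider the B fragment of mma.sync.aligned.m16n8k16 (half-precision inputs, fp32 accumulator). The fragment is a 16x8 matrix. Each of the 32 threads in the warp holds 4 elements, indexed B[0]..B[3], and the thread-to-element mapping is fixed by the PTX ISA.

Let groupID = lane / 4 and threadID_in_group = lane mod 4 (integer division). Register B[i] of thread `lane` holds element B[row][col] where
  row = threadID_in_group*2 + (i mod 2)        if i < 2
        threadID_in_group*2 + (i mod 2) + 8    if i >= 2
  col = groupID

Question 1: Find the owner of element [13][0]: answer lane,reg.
c=0→G=0  r=13→rhi=1,T=2,p=1
L=0*4+2=2  i=1*2+1=3

2,3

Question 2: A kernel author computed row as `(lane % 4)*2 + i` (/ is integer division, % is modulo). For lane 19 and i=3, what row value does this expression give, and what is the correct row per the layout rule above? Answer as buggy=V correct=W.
`(lane % 4)*2 + i`[19,3]→9
lane 19: G=4 (19/4), T=3 (19%4)
i=3: r=3*2+1+8=15, c=G=4
row: 9 vs 15

buggy=9 correct=15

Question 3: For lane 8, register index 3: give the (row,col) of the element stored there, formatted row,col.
L=8->gid=8>>2=2, tid=8&3=0
[3]->row 0·2+1+8=9  col gid=2

9,2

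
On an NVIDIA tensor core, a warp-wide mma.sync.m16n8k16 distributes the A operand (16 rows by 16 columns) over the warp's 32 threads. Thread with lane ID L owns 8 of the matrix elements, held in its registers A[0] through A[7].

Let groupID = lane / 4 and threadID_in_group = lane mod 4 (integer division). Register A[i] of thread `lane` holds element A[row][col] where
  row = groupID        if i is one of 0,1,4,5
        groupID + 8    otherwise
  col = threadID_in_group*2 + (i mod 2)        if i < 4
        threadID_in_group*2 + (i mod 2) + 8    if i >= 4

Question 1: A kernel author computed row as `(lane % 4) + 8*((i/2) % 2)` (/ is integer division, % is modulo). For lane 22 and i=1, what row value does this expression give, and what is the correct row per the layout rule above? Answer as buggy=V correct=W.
`(lane % 4) + 8*((i/2) % 2)`[22,1]=>2
22: grp=5,tig=2
[1] (5+0,2*2+1+0) = (5,5)
row: 2 vs 5

buggy=2 correct=5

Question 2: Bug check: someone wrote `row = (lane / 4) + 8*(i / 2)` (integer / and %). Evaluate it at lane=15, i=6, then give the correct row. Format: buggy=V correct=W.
buggy=27 correct=11

`(lane / 4) + 8*(i / 2)`[15,6]→27
lane 15: G=3 (15/4), T=3 (15%4)
i=6: r=3+8=11, c=3*2+0+8=14
row: 27 vs 11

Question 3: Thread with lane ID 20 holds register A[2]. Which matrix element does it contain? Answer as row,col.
13,0

L=20->g=20>>2=5, t=20&3=0
[2]->row 5+8=13  col 0·2+0+0=0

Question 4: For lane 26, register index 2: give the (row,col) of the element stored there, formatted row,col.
14,4

26: gr=6,th=2
[2] (6+8,2*2+0+0) = (14,4)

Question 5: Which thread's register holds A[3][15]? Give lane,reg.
r:3=>grp=3,rB=0  c:15=>cB=1,tig=3,lo=1
L=3*4+3=15  i=1*4+0*2+1=5

15,5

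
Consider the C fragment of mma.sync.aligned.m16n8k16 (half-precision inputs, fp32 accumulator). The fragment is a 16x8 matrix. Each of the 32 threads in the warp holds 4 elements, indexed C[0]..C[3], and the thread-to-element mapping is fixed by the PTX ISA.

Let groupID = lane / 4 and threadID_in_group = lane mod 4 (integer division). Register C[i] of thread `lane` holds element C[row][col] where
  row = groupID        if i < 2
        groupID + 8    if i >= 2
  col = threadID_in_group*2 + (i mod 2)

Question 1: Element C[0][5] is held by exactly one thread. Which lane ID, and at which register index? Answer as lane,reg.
2,1

r: 0->gid=0,r8=0  c: 5->tid=2,i&1=1
L=0*4+2=2  i=0*2+1=1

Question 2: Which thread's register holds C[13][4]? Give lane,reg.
r=13->g=5,rb=1  c=4->t=2,b0=0
L=5*4+2=22  i=1*2+0=2

22,2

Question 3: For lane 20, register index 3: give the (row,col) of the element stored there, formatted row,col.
20: grp=5,tig=0
[3] (5+8,0*2+1) = (13,1)

13,1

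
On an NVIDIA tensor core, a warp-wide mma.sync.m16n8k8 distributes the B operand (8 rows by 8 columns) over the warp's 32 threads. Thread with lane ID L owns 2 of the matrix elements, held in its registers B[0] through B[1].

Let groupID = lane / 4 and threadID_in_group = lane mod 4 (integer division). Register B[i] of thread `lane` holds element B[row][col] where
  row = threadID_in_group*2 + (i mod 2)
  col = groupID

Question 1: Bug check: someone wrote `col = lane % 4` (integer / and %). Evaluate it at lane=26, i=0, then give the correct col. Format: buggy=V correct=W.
`lane % 4`[26,0]→2
lane 26→26/4=6, 26 mod 4=2
i=0  r:2·2+0→4  c:6
col: 2 vs 6

buggy=2 correct=6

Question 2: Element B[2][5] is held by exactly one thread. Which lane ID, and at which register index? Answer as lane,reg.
c: 5->gid=5  r: 2->tid=1,i&1=0
L=5*4+1=21  i=0=0

21,0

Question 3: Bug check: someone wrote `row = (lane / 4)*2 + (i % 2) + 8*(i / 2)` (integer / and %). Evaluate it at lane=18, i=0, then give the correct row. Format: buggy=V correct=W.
`(lane / 4)*2 + (i % 2) + 8*(i / 2)`[18,0]->8
18: gid=4,tid=2
[0] (2*2+0,4) = (4,4)
row: 8 vs 4

buggy=8 correct=4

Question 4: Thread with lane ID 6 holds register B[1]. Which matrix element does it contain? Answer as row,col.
5,1

6: G=1,T=2
[1] (2*2+1,1) = (5,1)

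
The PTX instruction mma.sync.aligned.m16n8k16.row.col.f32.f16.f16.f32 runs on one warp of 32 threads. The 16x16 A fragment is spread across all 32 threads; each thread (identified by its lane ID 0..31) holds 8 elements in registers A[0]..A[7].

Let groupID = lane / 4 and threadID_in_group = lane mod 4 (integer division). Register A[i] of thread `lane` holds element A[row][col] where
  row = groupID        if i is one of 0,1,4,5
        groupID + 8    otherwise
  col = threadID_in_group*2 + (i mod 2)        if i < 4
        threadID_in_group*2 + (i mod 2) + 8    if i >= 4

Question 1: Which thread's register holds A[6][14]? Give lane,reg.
27,4

r:6=>grp=6,rB=0  c:14=>cB=1,tig=3,lo=0
L=6*4+3=27  i=1*4+0*2+0=4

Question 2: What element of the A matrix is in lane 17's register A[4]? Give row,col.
4,10

17: G=4,T=1
[4] (4+0,1*2+0+8) = (4,10)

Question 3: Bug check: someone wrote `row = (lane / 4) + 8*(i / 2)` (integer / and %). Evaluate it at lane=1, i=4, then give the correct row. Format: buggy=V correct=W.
buggy=16 correct=0

`(lane / 4) + 8*(i / 2)`[1,4]=>16
L=1=>grp=1>>2=0, tig=1&3=1
[4]=>row 0+0=0  col 1·2+0+8=10
row: 16 vs 0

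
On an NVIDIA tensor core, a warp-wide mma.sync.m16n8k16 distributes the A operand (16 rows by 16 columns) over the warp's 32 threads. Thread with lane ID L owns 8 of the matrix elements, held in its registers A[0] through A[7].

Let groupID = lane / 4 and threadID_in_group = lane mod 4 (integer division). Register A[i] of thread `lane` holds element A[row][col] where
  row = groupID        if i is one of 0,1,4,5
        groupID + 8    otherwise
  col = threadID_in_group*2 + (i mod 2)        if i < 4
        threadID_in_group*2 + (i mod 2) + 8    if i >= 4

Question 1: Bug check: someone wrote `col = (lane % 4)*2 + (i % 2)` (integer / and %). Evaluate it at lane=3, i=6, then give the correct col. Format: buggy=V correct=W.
buggy=6 correct=14

`(lane % 4)*2 + (i % 2)`[3,6]=>6
3: grp=0,tig=3
[6] (0+8,3*2+0+8) = (8,14)
col: 6 vs 14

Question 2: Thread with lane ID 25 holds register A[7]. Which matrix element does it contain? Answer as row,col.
14,11

lane 25: gid=6 (25/4), tid=1 (25%4)
i=7: r=6+8=14, c=1*2+1+8=11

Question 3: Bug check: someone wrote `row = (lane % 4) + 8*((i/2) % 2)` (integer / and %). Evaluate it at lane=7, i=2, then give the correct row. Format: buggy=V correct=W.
`(lane % 4) + 8*((i/2) % 2)`[7,2]->11
lane 7->7/4=1, 7 mod 4=3
i=2  r:1+8->9  c:2·3+0+0->6
row: 11 vs 9

buggy=11 correct=9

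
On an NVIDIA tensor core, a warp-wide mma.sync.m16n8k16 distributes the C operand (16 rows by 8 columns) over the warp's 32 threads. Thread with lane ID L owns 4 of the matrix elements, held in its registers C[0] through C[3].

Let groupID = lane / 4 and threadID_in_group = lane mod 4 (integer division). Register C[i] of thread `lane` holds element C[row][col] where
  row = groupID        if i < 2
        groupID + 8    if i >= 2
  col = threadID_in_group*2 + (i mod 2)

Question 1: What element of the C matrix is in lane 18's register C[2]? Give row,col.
12,4

L=18⇒gr=18>>2=4, th=18&3=2
[2]⇒row 4+8=12  col 2·2+0=4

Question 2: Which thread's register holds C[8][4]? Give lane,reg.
r=8→G=0,rhi=1  c=4→T=2,p=0
L=0*4+2=2  i=1*2+0=2

2,2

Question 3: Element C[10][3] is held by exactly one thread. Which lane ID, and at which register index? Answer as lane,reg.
9,3

r: 10->gid=2,r8=1  c: 3->tid=1,i&1=1
L=2*4+1=9  i=1*2+1=3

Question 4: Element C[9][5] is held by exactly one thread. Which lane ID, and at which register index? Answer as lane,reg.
r=9→G=1,rhi=1  c=5→T=2,p=1
L=1*4+2=6  i=1*2+1=3

6,3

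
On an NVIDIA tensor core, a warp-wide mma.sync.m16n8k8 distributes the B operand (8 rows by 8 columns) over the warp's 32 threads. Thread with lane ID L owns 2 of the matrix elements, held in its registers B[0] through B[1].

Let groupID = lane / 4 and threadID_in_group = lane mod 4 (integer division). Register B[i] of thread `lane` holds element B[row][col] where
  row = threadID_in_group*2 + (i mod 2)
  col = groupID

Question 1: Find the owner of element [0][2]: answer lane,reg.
8,0

c=2⇒gr=2  r=0⇒th=0,odd=0
L=2*4+0=8  i=0=0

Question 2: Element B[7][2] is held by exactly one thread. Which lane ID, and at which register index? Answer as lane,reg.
11,1

c=2->g=2  r=7->t=3,b0=1
L=2*4+3=11  i=1=1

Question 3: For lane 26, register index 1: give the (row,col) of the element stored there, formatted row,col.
5,6

lane 26: gr=6 (26/4), th=2 (26%4)
i=1: r=2*2+1=5, c=gr=6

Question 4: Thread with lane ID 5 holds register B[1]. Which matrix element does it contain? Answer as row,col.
lane 5->5/4=1, 5 mod 4=1
i=1  r:2·1+1->3  c:1

3,1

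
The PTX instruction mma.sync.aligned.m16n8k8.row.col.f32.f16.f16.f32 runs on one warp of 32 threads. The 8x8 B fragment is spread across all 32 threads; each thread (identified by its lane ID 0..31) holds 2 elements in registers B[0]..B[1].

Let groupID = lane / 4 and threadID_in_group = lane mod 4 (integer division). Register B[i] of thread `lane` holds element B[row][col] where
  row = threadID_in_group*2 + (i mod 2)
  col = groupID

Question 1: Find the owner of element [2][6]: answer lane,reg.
25,0

c=6→G=6  r=2→T=1,p=0
L=6*4+1=25  i=0=0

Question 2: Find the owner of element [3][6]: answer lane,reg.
25,1

c=6->g=6  r=3->t=1,b0=1
L=6*4+1=25  i=1=1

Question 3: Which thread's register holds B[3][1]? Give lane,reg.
5,1

c:1=>grp=1  r:3=>tig=1,lo=1
L=1*4+1=5  i=1=1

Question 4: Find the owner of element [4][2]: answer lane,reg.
10,0

c=2→G=2  r=4→T=2,p=0
L=2*4+2=10  i=0=0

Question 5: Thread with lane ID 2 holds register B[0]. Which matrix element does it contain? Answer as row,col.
lane 2⇒2/4=0, 2 mod 4=2
i=0  r:2·2+0⇒4  c:0

4,0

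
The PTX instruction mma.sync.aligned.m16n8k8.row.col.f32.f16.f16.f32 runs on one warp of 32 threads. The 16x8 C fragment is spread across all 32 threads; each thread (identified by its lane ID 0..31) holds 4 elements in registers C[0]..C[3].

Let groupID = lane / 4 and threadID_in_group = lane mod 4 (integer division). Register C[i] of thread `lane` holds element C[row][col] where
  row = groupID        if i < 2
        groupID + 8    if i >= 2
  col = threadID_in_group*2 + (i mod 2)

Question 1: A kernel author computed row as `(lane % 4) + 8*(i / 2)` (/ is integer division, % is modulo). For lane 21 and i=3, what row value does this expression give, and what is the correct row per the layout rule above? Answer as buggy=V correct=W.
`(lane % 4) + 8*(i / 2)`[21,3]⇒9
21: gr=5,th=1
[3] (5+8,1*2+1) = (13,3)
row: 9 vs 13

buggy=9 correct=13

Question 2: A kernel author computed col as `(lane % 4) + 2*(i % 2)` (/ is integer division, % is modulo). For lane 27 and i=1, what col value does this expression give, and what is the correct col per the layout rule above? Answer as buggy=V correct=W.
`(lane % 4) + 2*(i % 2)`[27,1]⇒5
27: gr=6,th=3
[1] (6+0,3*2+1) = (6,7)
col: 5 vs 7

buggy=5 correct=7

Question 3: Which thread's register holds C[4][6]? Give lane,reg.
19,0

r=4->g=4,rb=0  c=6->t=3,b0=0
L=4*4+3=19  i=0*2+0=0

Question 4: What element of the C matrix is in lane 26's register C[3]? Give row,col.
14,5

lane 26: grp=6 (26/4), tig=2 (26%4)
i=3: r=6+8=14, c=2*2+1=5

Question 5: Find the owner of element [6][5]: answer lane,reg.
26,1

r=6→G=6,rhi=0  c=5→T=2,p=1
L=6*4+2=26  i=0*2+1=1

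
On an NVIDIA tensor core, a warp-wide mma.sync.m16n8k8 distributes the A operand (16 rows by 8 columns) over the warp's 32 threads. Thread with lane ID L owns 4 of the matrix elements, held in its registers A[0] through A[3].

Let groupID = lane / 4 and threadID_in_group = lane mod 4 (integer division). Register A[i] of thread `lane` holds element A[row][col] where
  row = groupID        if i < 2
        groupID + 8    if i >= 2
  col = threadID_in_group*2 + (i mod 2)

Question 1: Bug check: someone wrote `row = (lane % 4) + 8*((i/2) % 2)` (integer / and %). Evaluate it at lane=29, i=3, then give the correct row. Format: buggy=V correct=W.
buggy=9 correct=15

`(lane % 4) + 8*((i/2) % 2)`[29,3]->9
29: g=7,t=1
[3] (7+8,1*2+1) = (15,3)
row: 9 vs 15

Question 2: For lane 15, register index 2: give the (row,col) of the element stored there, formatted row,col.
L=15→G=15>>2=3, T=15&3=3
[2]→row 3+8=11  col 3·2+0=6

11,6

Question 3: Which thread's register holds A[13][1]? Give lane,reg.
20,3

r: 13->gid=5,r8=1  c: 1->tid=0,i&1=1
L=5*4+0=20  i=1*2+1=3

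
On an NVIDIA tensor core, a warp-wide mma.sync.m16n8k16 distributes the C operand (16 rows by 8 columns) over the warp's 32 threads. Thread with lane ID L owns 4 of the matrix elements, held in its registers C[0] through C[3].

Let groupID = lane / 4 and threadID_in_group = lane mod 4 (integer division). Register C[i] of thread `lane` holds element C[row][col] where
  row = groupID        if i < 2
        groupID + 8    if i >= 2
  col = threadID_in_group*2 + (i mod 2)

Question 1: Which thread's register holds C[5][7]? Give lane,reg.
r=5⇒gr=5,Rb=0  c=7⇒th=3,odd=1
L=5*4+3=23  i=0*2+1=1

23,1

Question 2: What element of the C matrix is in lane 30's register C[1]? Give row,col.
30: gr=7,th=2
[1] (7+0,2*2+1) = (7,5)

7,5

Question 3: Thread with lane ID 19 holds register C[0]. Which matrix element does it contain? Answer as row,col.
19: g=4,t=3
[0] (4+0,3*2+0) = (4,6)

4,6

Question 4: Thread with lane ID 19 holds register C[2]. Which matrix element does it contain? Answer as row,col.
12,6

lane 19->19/4=4, 19 mod 4=3
i=2  r:4+8->12  c:2·3+0->6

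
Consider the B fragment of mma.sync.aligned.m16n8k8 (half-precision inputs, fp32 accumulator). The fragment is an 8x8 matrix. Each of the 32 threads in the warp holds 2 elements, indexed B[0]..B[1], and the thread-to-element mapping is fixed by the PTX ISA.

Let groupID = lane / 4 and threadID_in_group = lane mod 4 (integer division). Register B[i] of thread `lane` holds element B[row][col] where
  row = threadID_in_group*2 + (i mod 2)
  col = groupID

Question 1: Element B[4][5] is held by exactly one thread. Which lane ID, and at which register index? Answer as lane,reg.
22,0

c:5=>grp=5  r:4=>tig=2,lo=0
L=5*4+2=22  i=0=0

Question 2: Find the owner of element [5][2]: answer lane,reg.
c=2->g=2  r=5->t=2,b0=1
L=2*4+2=10  i=1=1

10,1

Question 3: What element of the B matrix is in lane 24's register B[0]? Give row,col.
L=24->g=24>>2=6, t=24&3=0
[0]->row 0·2+0=0  col g=6

0,6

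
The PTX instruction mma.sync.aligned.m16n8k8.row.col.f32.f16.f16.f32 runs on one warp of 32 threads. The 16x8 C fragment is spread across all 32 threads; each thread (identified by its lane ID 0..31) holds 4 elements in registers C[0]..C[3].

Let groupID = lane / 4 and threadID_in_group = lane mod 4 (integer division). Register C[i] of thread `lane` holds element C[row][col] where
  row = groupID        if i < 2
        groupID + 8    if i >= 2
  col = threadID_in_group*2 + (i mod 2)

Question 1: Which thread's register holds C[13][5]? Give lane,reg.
22,3

r=13→G=5,rhi=1  c=5→T=2,p=1
L=5*4+2=22  i=1*2+1=3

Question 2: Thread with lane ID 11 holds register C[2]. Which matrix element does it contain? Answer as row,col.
lane 11: gr=2 (11/4), th=3 (11%4)
i=2: r=2+8=10, c=3*2+0=6

10,6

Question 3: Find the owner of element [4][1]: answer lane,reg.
16,1

r=4⇒gr=4,Rb=0  c=1⇒th=0,odd=1
L=4*4+0=16  i=0*2+1=1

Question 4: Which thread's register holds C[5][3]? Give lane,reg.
21,1

r=5⇒gr=5,Rb=0  c=3⇒th=1,odd=1
L=5*4+1=21  i=0*2+1=1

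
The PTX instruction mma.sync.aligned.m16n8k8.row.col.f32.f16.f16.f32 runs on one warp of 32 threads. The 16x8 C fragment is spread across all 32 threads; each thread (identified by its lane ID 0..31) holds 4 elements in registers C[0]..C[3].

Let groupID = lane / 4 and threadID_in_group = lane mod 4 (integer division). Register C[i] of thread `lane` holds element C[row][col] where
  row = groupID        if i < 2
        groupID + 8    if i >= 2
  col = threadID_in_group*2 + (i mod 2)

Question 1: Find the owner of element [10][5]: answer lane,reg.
10,3

r=10⇒gr=2,Rb=1  c=5⇒th=2,odd=1
L=2*4+2=10  i=1*2+1=3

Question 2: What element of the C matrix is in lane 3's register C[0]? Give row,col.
0,6

3: gid=0,tid=3
[0] (0+0,3*2+0) = (0,6)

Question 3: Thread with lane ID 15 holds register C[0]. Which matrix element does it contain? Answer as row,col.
lane 15: gid=3 (15/4), tid=3 (15%4)
i=0: r=3+0=3, c=3*2+0=6

3,6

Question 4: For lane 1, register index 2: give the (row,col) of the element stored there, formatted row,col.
8,2

lane 1->1/4=0, 1 mod 4=1
i=2  r:0+8->8  c:2·1+0->2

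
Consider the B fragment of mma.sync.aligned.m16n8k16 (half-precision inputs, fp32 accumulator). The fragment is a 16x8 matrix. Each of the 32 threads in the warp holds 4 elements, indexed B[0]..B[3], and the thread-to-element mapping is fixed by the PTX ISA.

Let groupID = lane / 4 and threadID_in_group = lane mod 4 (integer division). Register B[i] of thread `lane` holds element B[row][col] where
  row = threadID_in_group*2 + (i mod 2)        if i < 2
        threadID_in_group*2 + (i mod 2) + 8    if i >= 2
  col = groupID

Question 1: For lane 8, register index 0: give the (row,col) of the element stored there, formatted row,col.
0,2

8: grp=2,tig=0
[0] (0*2+0+0,2) = (0,2)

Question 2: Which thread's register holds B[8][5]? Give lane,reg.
20,2

c=5->g=5  r=8->rb=1,t=0,b0=0
L=5*4+0=20  i=1*2+0=2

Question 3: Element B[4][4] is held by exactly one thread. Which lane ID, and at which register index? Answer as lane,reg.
18,0

c:4=>grp=4  r:4=>rB=0,tig=2,lo=0
L=4*4+2=18  i=0*2+0=0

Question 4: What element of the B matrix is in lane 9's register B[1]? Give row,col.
3,2

lane 9: grp=2 (9/4), tig=1 (9%4)
i=1: r=1*2+1+0=3, c=grp=2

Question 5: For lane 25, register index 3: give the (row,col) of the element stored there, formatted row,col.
11,6

lane 25->25/4=6, 25 mod 4=1
i=3  r:2·1+1+8->11  c:6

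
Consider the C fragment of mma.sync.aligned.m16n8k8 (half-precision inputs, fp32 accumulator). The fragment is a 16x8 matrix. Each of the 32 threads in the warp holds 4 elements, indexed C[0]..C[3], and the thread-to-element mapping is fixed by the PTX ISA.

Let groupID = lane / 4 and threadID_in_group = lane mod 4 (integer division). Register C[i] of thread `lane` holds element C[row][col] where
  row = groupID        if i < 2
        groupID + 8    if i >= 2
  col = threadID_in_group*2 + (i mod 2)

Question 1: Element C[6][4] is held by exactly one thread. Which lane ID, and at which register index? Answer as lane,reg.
r=6->g=6,rb=0  c=4->t=2,b0=0
L=6*4+2=26  i=0*2+0=0

26,0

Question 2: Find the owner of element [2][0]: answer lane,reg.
8,0

r=2→G=2,rhi=0  c=0→T=0,p=0
L=2*4+0=8  i=0*2+0=0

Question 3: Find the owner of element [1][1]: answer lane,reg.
r=1->g=1,rb=0  c=1->t=0,b0=1
L=1*4+0=4  i=0*2+1=1

4,1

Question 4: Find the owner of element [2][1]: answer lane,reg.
8,1

r: 2->gid=2,r8=0  c: 1->tid=0,i&1=1
L=2*4+0=8  i=0*2+1=1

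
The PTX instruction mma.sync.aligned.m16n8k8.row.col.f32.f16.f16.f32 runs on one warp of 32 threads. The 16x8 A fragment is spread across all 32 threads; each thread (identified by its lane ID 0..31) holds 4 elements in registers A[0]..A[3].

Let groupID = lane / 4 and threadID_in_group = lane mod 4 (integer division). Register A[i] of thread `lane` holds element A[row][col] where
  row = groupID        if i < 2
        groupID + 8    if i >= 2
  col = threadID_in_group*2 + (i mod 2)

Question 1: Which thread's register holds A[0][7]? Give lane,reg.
3,1

r=0⇒gr=0,Rb=0  c=7⇒th=3,odd=1
L=0*4+3=3  i=0*2+1=1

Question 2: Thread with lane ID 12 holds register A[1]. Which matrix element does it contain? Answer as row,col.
3,1

lane 12: gr=3 (12/4), th=0 (12%4)
i=1: r=3+0=3, c=0*2+1=1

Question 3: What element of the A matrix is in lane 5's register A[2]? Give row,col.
9,2

5: g=1,t=1
[2] (1+8,1*2+0) = (9,2)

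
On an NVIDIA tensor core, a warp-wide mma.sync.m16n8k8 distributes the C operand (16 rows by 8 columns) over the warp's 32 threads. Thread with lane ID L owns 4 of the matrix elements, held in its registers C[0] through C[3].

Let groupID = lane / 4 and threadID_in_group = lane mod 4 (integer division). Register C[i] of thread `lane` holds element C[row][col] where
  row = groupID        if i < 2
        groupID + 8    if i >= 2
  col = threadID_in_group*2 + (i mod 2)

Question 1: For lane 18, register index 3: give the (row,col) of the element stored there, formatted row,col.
18: g=4,t=2
[3] (4+8,2*2+1) = (12,5)

12,5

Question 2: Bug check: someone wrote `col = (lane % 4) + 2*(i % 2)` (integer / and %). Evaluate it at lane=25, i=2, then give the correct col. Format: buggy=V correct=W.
buggy=1 correct=2

`(lane % 4) + 2*(i % 2)`[25,2]->1
25: g=6,t=1
[2] (6+8,1*2+0) = (14,2)
col: 1 vs 2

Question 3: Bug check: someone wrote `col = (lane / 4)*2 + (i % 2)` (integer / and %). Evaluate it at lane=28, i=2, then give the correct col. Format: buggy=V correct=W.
`(lane / 4)*2 + (i % 2)`[28,2]->14
L=28->gid=28>>2=7, tid=28&3=0
[2]->row 7+8=15  col 0·2+0=0
col: 14 vs 0

buggy=14 correct=0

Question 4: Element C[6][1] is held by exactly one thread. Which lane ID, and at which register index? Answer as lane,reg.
r=6⇒gr=6,Rb=0  c=1⇒th=0,odd=1
L=6*4+0=24  i=0*2+1=1

24,1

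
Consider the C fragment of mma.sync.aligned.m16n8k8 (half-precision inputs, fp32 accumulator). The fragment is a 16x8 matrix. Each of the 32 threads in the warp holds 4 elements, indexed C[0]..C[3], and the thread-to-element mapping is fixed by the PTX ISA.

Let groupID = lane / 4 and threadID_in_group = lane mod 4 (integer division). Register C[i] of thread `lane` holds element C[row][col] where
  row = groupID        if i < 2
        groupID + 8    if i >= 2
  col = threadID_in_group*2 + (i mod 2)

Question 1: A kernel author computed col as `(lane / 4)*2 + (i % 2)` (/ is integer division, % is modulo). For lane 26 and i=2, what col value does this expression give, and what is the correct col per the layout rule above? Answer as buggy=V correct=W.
buggy=12 correct=4

`(lane / 4)*2 + (i % 2)`[26,2]=>12
26: grp=6,tig=2
[2] (6+8,2*2+0) = (14,4)
col: 12 vs 4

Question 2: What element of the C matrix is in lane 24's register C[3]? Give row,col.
lane 24: grp=6 (24/4), tig=0 (24%4)
i=3: r=6+8=14, c=0*2+1=1

14,1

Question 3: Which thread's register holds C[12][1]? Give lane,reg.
r=12->g=4,rb=1  c=1->t=0,b0=1
L=4*4+0=16  i=1*2+1=3

16,3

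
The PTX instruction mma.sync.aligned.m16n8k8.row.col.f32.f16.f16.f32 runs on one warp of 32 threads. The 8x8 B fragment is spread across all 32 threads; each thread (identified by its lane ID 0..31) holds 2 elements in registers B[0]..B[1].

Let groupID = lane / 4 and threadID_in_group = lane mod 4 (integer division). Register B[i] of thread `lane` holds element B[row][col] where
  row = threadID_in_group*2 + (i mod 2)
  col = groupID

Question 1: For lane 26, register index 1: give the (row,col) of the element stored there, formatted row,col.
5,6

L=26⇒gr=26>>2=6, th=26&3=2
[1]⇒row 2·2+1=5  col gr=6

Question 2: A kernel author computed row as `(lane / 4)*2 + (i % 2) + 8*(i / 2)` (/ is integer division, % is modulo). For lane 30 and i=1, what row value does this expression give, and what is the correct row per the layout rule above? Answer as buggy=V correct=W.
buggy=15 correct=5

`(lane / 4)*2 + (i % 2) + 8*(i / 2)`[30,1]=>15
30: grp=7,tig=2
[1] (2*2+1,7) = (5,7)
row: 15 vs 5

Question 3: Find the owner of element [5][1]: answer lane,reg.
c=1→G=1  r=5→T=2,p=1
L=1*4+2=6  i=1=1

6,1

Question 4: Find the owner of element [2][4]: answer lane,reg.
17,0

c:4=>grp=4  r:2=>tig=1,lo=0
L=4*4+1=17  i=0=0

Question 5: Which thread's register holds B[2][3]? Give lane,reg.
c: 3->gid=3  r: 2->tid=1,i&1=0
L=3*4+1=13  i=0=0

13,0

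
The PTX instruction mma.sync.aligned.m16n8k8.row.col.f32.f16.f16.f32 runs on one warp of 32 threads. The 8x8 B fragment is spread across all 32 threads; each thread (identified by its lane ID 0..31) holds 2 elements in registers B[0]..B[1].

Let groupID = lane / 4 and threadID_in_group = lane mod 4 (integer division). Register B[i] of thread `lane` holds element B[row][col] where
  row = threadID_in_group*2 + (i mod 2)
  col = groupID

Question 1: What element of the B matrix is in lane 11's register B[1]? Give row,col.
7,2

lane 11->11/4=2, 11 mod 4=3
i=1  r:2·3+1->7  c:2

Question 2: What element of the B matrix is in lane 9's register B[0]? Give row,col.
9: G=2,T=1
[0] (1*2+0,2) = (2,2)

2,2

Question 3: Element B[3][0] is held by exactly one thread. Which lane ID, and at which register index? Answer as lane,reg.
c: 0->gid=0  r: 3->tid=1,i&1=1
L=0*4+1=1  i=1=1

1,1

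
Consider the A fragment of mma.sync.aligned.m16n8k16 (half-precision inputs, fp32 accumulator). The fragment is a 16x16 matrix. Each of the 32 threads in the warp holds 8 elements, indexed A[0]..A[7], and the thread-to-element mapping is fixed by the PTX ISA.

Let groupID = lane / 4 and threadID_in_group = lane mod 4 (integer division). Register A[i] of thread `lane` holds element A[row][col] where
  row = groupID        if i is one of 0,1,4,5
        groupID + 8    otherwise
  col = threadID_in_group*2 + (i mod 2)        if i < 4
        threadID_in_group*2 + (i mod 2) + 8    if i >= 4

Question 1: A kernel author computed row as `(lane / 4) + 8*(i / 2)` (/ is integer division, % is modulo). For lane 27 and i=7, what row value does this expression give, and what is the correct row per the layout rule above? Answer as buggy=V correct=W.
`(lane / 4) + 8*(i / 2)`[27,7]->30
lane 27->27/4=6, 27 mod 4=3
i=7  r:6+8->14  c:2·3+1+8->15
row: 30 vs 14

buggy=30 correct=14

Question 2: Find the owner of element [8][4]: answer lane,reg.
2,2

r:8=>grp=0,rB=1  c:4=>cB=0,tig=2,lo=0
L=0*4+2=2  i=0*4+1*2+0=2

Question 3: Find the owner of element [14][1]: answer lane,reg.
r=14->g=6,rb=1  c=1->cb=0,t=0,b0=1
L=6*4+0=24  i=0*4+1*2+1=3

24,3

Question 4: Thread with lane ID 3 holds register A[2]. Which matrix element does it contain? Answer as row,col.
lane 3: g=0 (3/4), t=3 (3%4)
i=2: r=0+8=8, c=3*2+0+0=6

8,6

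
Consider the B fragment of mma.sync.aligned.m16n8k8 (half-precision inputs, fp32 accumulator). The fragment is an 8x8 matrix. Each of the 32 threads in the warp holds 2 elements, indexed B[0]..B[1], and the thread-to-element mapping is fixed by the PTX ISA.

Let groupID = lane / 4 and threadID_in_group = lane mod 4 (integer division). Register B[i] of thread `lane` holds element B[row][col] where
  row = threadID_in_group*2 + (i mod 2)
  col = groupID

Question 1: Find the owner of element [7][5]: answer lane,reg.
c=5->g=5  r=7->t=3,b0=1
L=5*4+3=23  i=1=1

23,1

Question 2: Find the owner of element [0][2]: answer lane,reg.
c: 2->gid=2  r: 0->tid=0,i&1=0
L=2*4+0=8  i=0=0

8,0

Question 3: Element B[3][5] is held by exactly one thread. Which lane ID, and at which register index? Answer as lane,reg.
21,1

c:5=>grp=5  r:3=>tig=1,lo=1
L=5*4+1=21  i=1=1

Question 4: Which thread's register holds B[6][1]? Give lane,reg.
c=1→G=1  r=6→T=3,p=0
L=1*4+3=7  i=0=0

7,0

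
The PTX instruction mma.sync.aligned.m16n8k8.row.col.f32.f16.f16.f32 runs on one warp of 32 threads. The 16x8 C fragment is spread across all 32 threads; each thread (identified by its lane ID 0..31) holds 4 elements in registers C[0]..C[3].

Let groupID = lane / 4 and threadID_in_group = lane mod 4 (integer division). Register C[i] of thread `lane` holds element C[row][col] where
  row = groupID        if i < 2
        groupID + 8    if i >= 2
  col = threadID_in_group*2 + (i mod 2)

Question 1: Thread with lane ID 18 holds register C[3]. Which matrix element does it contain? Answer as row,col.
12,5

lane 18: G=4 (18/4), T=2 (18%4)
i=3: r=4+8=12, c=2*2+1=5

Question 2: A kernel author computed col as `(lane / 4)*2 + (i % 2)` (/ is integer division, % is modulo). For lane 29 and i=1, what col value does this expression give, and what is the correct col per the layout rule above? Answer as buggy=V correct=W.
`(lane / 4)*2 + (i % 2)`[29,1]=>15
L=29=>grp=29>>2=7, tig=29&3=1
[1]=>row 7+0=7  col 1·2+1=3
col: 15 vs 3

buggy=15 correct=3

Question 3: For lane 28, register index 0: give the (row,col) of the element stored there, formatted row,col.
lane 28->28/4=7, 28 mod 4=0
i=0  r:7+0->7  c:2·0+0->0

7,0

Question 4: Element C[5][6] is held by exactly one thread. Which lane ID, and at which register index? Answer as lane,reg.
23,0

r=5->g=5,rb=0  c=6->t=3,b0=0
L=5*4+3=23  i=0*2+0=0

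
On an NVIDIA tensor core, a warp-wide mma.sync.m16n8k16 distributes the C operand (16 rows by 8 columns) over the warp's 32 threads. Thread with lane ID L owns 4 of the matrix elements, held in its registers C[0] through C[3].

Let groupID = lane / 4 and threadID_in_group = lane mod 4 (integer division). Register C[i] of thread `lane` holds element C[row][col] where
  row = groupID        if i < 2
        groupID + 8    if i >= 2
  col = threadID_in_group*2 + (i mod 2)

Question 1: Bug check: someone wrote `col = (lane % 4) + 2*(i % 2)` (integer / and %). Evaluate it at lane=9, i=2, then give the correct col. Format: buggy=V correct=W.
buggy=1 correct=2

`(lane % 4) + 2*(i % 2)`[9,2]=>1
L=9=>grp=9>>2=2, tig=9&3=1
[2]=>row 2+8=10  col 1·2+0=2
col: 1 vs 2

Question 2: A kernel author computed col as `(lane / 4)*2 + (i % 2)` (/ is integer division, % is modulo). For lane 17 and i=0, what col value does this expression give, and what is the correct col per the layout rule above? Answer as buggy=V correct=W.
`(lane / 4)*2 + (i % 2)`[17,0]=>8
L=17=>grp=17>>2=4, tig=17&3=1
[0]=>row 4+0=4  col 1·2+0=2
col: 8 vs 2

buggy=8 correct=2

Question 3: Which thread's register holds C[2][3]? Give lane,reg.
9,1

r=2->g=2,rb=0  c=3->t=1,b0=1
L=2*4+1=9  i=0*2+1=1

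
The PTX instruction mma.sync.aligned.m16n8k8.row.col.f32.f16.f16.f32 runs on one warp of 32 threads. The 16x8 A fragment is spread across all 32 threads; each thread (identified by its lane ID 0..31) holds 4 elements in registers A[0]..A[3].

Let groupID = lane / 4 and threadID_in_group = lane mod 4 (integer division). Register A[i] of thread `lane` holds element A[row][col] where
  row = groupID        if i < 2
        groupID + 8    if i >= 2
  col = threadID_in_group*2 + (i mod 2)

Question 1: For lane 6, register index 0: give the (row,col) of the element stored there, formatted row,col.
lane 6: gr=1 (6/4), th=2 (6%4)
i=0: r=1+0=1, c=2*2+0=4

1,4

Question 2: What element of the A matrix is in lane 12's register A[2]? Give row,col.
11,0

lane 12: G=3 (12/4), T=0 (12%4)
i=2: r=3+8=11, c=0*2+0=0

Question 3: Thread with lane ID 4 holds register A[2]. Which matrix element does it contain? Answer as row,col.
9,0

lane 4=>4/4=1, 4 mod 4=0
i=2  r:1+8=>9  c:2·0+0=>0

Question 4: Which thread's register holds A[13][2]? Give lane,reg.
r: 13->gid=5,r8=1  c: 2->tid=1,i&1=0
L=5*4+1=21  i=1*2+0=2

21,2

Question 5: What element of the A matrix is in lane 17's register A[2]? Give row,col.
lane 17: gr=4 (17/4), th=1 (17%4)
i=2: r=4+8=12, c=1*2+0=2

12,2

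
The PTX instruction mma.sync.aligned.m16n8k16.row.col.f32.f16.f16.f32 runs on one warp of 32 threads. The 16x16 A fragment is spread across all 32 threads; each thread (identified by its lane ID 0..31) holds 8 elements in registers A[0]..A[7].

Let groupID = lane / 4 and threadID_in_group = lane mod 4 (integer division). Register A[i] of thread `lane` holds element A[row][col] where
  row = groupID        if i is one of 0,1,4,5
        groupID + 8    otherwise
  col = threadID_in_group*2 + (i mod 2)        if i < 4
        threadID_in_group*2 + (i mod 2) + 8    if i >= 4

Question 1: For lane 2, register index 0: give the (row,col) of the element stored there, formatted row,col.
lane 2⇒2/4=0, 2 mod 4=2
i=0  r:0+0⇒0  c:2·2+0+0⇒4

0,4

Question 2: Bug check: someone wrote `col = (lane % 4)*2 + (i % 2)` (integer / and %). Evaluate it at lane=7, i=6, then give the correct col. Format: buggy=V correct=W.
`(lane % 4)*2 + (i % 2)`[7,6]→6
lane 7→7/4=1, 7 mod 4=3
i=6  r:1+8→9  c:2·3+0+8→14
col: 6 vs 14

buggy=6 correct=14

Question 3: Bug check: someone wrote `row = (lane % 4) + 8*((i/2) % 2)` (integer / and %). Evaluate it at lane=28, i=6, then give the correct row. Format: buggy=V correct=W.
buggy=8 correct=15

`(lane % 4) + 8*((i/2) % 2)`[28,6]->8
lane 28->28/4=7, 28 mod 4=0
i=6  r:7+8->15  c:2·0+0+8->8
row: 8 vs 15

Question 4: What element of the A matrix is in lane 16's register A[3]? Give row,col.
12,1

lane 16->16/4=4, 16 mod 4=0
i=3  r:4+8->12  c:2·0+1+0->1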